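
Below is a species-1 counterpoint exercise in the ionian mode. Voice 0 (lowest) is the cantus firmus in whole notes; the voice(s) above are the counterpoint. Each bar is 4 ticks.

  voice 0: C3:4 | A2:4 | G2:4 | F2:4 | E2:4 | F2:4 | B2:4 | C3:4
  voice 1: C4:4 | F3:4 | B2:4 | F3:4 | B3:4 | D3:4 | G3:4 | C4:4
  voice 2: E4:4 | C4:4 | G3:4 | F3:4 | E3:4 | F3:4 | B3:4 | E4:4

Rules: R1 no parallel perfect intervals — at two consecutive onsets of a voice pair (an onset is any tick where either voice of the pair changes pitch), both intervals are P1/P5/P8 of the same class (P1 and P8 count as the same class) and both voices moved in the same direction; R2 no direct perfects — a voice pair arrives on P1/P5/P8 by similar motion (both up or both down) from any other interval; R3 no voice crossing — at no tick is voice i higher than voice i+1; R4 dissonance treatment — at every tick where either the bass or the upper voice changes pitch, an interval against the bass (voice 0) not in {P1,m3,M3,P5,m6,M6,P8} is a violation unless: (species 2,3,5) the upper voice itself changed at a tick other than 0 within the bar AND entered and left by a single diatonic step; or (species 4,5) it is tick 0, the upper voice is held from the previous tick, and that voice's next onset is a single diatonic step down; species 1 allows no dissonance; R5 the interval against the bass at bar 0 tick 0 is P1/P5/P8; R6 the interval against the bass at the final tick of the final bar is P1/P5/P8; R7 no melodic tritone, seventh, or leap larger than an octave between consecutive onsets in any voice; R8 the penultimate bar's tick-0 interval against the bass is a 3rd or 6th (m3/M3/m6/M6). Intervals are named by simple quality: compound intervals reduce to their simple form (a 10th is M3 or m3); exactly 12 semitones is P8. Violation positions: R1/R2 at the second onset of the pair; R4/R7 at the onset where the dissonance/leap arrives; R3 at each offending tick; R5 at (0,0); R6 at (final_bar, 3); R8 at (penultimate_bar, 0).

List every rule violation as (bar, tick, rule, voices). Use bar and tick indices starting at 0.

(0, 0, R5, (0, 2))
(1, 0, R2, (1, 2))
(2, 0, R2, (0, 2))
(2, 0, R7, (1,))
(3, 0, R1, (0, 2))
(3, 0, R7, (1,))
(4, 0, R1, (0, 2))
(4, 0, R3, (1, 2))
(4, 0, R7, (1,))
(4, 1, R3, (1, 2))
(4, 2, R3, (1, 2))
(4, 3, R3, (1, 2))
(5, 0, R1, (0, 2))
(6, 0, R1, (0, 2))
(6, 0, R7, (0,))
(6, 0, R7, (2,))
(6, 0, R8, (0, 2))
(7, 0, R2, (0, 1))
(7, 3, R6, (0, 2))

bar 0: v0=C3 v1=C4 v2=E4 downbeat M3
bar 1: v0=A2 v1=F3 v2=C4 downbeat m3
bar 2: v0=G2 v1=B2 v2=G3 downbeat P8
bar 3: v0=F2 v1=F3 v2=F3 downbeat P8
bar 4: v0=E2 v1=B3 v2=E3 downbeat P8
bar 5: v0=F2 v1=D3 v2=F3 downbeat P8
bar 6: v0=B2 v1=G3 v2=B3 downbeat P8
bar 7: v0=C3 v1=C4 v2=E4 downbeat M3
  -> R5 @ bar 0 tick 0 v(0, 2): opens on M3
  -> R2 @ bar 1 tick 0 v(1, 2): C4/E4 M3 -> F3/C4 P5 similar
  -> R2 @ bar 2 tick 0 v(0, 2): A2/C4 m3 -> G2/G3 P8 similar
  -> R7 @ bar 2 tick 0 v(1,): F3->B2 leap 6st
  -> R1 @ bar 3 tick 0 v(0, 2): G2/G3 P8 -> F2/F3 P8 similar
  -> R7 @ bar 3 tick 0 v(1,): B2->F3 leap 6st
  -> R1 @ bar 4 tick 0 v(0, 2): F2/F3 P8 -> E2/E3 P8 similar
  -> R3 @ bar 4 tick 0 v(1, 2): B3 above E3
  -> R7 @ bar 4 tick 0 v(1,): F3->B3 leap 6st
  -> R3 @ bar 4 tick 1 v(1, 2): B3 above E3
  -> R3 @ bar 4 tick 2 v(1, 2): B3 above E3
  -> R3 @ bar 4 tick 3 v(1, 2): B3 above E3
  -> R1 @ bar 5 tick 0 v(0, 2): E2/E3 P8 -> F2/F3 P8 similar
  -> R1 @ bar 6 tick 0 v(0, 2): F2/F3 P8 -> B2/B3 P8 similar
  -> R7 @ bar 6 tick 0 v(0,): F2->B2 leap 6st
  -> R7 @ bar 6 tick 0 v(2,): F3->B3 leap 6st
  -> R8 @ bar 6 tick 0 v(0, 2): penult P8 not 3rd/6th
  -> R2 @ bar 7 tick 0 v(0, 1): B2/G3 m6 -> C3/C4 P8 similar
  -> R6 @ bar 7 tick 3 v(0, 2): closes on M3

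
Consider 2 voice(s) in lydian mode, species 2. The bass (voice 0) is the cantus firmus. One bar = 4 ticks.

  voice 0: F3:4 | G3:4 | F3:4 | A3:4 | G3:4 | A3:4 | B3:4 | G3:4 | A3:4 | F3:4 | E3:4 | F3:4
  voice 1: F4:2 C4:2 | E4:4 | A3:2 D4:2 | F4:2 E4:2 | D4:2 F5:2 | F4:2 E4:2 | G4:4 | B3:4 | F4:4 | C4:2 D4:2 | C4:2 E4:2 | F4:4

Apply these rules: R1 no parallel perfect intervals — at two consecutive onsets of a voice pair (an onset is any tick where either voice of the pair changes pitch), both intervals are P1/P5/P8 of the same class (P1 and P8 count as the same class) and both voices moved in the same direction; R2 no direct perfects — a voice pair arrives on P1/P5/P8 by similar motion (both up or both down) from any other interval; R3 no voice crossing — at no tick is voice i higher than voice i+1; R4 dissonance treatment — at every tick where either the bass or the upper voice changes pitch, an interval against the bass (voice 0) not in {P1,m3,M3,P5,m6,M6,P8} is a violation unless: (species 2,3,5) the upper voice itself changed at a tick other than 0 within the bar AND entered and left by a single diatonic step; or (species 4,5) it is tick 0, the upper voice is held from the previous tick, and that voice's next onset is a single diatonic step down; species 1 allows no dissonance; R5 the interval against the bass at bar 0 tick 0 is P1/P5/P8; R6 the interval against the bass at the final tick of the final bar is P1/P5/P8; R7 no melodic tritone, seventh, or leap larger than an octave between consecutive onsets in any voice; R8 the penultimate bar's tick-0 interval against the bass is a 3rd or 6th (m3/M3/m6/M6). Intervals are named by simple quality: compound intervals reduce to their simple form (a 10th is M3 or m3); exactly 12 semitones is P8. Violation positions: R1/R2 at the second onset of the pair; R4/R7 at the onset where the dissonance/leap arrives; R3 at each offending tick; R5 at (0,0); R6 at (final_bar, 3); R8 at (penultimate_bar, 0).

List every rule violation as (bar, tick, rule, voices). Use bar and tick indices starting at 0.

(4, 0, R1, (0, 1))
(4, 2, R4, (0, 1))
(4, 2, R7, (1,))
(8, 0, R7, (1,))
(9, 0, R2, (0, 1))
(11, 0, R1, (0, 1))

bar 0: v0=F3 v1=F4 downbeat P8
bar 1: v0=G3 v1=E4 downbeat M6
bar 2: v0=F3 v1=A3 downbeat M3
bar 3: v0=A3 v1=F4 downbeat m6
bar 4: v0=G3 v1=D4 downbeat P5
bar 5: v0=A3 v1=F4 downbeat m6
bar 6: v0=B3 v1=G4 downbeat m6
bar 7: v0=G3 v1=B3 downbeat M3
bar 8: v0=A3 v1=F4 downbeat m6
bar 9: v0=F3 v1=C4 downbeat P5
bar 10: v0=E3 v1=C4 downbeat m6
bar 11: v0=F3 v1=F4 downbeat P8
  -> R1 @ bar 4 tick 0 v(0, 1): A3/E4 P5 -> G3/D4 P5 similar
  -> R4 @ bar 4 tick 2 v(0, 1): G3/F5 m7 untreated
  -> R7 @ bar 4 tick 2 v(1,): D4->F5 leap 15st
  -> R7 @ bar 8 tick 0 v(1,): B3->F4 leap 6st
  -> R2 @ bar 9 tick 0 v(0, 1): A3/F4 m6 -> F3/C4 P5 similar
  -> R1 @ bar 11 tick 0 v(0, 1): E3/E4 P8 -> F3/F4 P8 similar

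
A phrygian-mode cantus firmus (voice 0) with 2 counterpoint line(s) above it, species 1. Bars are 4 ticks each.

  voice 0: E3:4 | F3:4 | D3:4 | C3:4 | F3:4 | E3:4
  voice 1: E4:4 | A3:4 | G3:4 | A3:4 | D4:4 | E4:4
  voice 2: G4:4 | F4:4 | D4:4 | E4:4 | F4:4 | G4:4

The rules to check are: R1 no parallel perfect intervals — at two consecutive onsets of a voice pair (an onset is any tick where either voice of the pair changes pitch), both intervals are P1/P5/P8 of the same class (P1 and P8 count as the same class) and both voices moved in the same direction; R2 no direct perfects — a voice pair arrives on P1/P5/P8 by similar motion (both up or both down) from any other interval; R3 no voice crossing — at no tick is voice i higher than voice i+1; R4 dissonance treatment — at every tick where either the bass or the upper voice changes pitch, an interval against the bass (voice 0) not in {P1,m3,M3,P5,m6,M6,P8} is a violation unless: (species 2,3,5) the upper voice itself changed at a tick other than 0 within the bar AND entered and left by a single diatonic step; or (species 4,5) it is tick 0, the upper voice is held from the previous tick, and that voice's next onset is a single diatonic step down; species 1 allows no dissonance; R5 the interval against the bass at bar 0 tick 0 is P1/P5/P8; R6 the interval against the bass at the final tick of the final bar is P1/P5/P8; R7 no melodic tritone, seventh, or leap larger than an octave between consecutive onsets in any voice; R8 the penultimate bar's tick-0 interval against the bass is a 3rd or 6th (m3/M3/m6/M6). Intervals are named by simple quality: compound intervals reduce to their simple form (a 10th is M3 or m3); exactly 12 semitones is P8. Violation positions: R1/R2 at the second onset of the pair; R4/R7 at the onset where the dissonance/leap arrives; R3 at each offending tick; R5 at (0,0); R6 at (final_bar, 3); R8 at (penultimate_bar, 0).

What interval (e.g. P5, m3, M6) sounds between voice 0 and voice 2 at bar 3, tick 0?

voice 0=C3 voice 2=E4 -> M3

M3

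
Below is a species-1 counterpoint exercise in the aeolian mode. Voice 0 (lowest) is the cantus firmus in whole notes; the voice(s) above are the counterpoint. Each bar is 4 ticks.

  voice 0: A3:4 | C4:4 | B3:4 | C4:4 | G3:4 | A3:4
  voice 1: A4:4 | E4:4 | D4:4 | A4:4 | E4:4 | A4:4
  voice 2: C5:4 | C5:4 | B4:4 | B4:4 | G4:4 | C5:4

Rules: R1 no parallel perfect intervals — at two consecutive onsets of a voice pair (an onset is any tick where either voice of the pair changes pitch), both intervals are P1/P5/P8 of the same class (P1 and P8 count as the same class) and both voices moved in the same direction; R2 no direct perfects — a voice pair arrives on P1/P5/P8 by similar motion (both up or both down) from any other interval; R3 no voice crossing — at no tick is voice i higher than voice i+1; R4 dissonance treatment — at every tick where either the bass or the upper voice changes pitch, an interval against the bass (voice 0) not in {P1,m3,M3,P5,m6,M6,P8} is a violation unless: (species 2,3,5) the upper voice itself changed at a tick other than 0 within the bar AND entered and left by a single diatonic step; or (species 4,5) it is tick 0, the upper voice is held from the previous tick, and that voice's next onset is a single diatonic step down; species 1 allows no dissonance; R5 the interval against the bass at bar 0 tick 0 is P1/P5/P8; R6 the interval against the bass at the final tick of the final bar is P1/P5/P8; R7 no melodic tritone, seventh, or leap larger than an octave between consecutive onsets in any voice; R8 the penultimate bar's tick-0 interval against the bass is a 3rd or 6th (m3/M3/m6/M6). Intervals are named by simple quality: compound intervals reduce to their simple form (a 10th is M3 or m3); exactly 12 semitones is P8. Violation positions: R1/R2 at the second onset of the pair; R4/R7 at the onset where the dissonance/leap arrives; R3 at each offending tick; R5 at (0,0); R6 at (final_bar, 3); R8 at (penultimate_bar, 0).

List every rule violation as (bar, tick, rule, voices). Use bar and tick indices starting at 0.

bar 0: v0=A3 v1=A4 v2=C5 downbeat m3
bar 1: v0=C4 v1=E4 v2=C5 downbeat P8
bar 2: v0=B3 v1=D4 v2=B4 downbeat P8
bar 3: v0=C4 v1=A4 v2=B4 downbeat M7
bar 4: v0=G3 v1=E4 v2=G4 downbeat P8
bar 5: v0=A3 v1=A4 v2=C5 downbeat m3
  -> R5 @ bar 0 tick 0 v(0, 2): opens on m3
  -> R1 @ bar 2 tick 0 v(0, 2): C4/C5 P8 -> B3/B4 P8 similar
  -> R4 @ bar 3 tick 0 v(0, 2): C4/B4 M7 untreated
  -> R2 @ bar 4 tick 0 v(0, 2): C4/B4 M7 -> G3/G4 P8 similar
  -> R8 @ bar 4 tick 0 v(0, 2): penult P8 not 3rd/6th
  -> R2 @ bar 5 tick 0 v(0, 1): G3/E4 M6 -> A3/A4 P8 similar
  -> R6 @ bar 5 tick 3 v(0, 2): closes on m3

(0, 0, R5, (0, 2))
(2, 0, R1, (0, 2))
(3, 0, R4, (0, 2))
(4, 0, R2, (0, 2))
(4, 0, R8, (0, 2))
(5, 0, R2, (0, 1))
(5, 3, R6, (0, 2))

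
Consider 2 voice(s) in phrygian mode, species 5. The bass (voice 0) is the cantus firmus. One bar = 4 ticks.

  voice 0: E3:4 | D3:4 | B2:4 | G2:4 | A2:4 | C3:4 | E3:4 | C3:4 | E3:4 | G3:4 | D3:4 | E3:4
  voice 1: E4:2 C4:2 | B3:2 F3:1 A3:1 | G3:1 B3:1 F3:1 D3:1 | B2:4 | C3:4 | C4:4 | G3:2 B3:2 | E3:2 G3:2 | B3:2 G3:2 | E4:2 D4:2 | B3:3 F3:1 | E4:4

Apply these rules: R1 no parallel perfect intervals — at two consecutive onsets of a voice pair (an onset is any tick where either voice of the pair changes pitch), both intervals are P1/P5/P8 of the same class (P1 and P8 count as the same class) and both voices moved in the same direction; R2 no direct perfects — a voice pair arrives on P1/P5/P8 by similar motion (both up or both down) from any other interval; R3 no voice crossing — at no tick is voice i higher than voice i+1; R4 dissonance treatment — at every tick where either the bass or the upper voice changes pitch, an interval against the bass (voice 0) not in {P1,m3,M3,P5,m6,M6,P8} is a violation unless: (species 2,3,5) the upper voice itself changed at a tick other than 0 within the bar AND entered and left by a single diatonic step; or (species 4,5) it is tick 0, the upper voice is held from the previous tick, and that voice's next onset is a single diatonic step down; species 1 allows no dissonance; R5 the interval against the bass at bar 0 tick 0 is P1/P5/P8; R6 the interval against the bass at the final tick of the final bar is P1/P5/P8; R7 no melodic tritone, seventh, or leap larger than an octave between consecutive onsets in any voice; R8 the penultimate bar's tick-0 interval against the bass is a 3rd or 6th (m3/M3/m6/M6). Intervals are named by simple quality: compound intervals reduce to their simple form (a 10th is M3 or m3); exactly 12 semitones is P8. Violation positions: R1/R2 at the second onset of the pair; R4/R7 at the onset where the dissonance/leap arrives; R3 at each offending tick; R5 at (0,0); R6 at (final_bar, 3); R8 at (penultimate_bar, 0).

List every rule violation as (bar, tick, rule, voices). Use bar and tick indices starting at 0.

bar 0: v0=E3 v1=E4 downbeat P8
bar 1: v0=D3 v1=B3 downbeat M6
bar 2: v0=B2 v1=G3 downbeat m6
bar 3: v0=G2 v1=B2 downbeat M3
bar 4: v0=A2 v1=C3 downbeat m3
bar 5: v0=C3 v1=C4 downbeat P8
bar 6: v0=E3 v1=G3 downbeat m3
bar 7: v0=C3 v1=E3 downbeat M3
bar 8: v0=E3 v1=B3 downbeat P5
bar 9: v0=G3 v1=E4 downbeat M6
bar 10: v0=D3 v1=B3 downbeat M6
bar 11: v0=E3 v1=E4 downbeat P8
  -> R7 @ bar 1 tick 2 v(1,): B3->F3 leap 6st
  -> R4 @ bar 2 tick 2 v(0, 1): B2/F3 TT untreated
  -> R7 @ bar 2 tick 2 v(1,): B3->F3 leap 6st
  -> R2 @ bar 5 tick 0 v(0, 1): A2/C3 m3 -> C3/C4 P8 similar
  -> R1 @ bar 8 tick 0 v(0, 1): C3/G3 P5 -> E3/B3 P5 similar
  -> R7 @ bar 10 tick 3 v(1,): B3->F3 leap 6st
  -> R2 @ bar 11 tick 0 v(0, 1): D3/F3 m3 -> E3/E4 P8 similar
  -> R7 @ bar 11 tick 0 v(1,): F3->E4 leap 11st

(1, 2, R7, (1,))
(2, 2, R4, (0, 1))
(2, 2, R7, (1,))
(5, 0, R2, (0, 1))
(8, 0, R1, (0, 1))
(10, 3, R7, (1,))
(11, 0, R2, (0, 1))
(11, 0, R7, (1,))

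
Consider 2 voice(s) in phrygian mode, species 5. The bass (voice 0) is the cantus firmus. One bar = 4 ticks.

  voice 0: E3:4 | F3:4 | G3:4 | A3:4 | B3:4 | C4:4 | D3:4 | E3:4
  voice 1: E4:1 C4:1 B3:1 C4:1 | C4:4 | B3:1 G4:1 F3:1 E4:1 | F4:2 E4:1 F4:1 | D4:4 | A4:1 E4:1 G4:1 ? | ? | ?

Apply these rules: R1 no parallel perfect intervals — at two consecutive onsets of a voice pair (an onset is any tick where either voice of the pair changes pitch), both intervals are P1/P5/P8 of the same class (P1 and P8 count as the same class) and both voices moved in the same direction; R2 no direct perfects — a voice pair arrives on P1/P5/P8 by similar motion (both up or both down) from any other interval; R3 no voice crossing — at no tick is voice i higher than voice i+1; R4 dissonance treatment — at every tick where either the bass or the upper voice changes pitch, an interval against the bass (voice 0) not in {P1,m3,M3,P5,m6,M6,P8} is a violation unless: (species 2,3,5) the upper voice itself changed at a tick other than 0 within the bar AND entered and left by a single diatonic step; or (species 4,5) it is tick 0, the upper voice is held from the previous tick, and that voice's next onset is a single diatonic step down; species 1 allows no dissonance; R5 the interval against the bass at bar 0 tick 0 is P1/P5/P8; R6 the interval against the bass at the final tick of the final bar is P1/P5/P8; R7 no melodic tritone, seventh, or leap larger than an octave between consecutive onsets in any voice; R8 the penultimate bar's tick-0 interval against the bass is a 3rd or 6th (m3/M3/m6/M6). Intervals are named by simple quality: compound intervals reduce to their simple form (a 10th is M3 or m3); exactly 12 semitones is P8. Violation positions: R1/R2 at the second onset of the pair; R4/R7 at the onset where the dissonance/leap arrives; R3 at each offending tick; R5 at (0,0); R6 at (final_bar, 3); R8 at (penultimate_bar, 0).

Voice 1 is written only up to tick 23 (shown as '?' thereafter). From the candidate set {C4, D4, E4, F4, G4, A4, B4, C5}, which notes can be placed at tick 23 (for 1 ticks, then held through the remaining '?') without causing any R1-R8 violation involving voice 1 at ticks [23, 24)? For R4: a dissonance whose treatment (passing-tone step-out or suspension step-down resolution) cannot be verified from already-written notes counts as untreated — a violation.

{A4, C4, C5, E4, G4}

C4: legal
D4: violates R4
E4: legal
F4: violates R4
G4: legal
A4: legal
B4: violates R4
C5: legal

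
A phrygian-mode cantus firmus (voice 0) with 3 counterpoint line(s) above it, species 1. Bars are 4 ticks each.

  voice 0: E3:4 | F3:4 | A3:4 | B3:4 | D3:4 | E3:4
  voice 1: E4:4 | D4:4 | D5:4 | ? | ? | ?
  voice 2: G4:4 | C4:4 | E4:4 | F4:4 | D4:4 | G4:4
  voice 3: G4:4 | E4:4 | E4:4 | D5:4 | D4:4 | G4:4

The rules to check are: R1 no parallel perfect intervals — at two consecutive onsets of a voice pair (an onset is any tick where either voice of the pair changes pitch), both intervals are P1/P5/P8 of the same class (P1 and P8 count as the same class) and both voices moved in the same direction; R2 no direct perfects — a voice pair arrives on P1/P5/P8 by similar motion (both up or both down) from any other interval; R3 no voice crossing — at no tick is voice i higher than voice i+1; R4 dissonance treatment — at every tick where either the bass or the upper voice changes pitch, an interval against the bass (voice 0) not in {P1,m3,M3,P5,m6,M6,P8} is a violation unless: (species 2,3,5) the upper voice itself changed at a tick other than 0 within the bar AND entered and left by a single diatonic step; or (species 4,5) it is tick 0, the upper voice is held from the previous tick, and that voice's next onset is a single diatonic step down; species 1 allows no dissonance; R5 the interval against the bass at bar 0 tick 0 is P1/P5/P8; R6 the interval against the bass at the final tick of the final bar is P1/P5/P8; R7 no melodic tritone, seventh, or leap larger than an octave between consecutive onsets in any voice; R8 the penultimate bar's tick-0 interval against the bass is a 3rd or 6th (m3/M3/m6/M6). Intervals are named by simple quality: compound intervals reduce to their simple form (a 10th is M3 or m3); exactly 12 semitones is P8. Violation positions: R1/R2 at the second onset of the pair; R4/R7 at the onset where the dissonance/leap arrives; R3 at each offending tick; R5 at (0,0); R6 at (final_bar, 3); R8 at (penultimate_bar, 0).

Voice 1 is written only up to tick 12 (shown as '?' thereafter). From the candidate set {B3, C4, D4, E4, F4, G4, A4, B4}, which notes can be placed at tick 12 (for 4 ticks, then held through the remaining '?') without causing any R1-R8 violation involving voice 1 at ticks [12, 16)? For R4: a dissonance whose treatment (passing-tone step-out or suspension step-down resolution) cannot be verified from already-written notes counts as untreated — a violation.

{D4}

B3: violates R7
C4: violates R4,R7
D4: legal
E4: violates R4,R7
F4: violates R4
G4: violates R3
A4: violates R3,R4
B4: violates R3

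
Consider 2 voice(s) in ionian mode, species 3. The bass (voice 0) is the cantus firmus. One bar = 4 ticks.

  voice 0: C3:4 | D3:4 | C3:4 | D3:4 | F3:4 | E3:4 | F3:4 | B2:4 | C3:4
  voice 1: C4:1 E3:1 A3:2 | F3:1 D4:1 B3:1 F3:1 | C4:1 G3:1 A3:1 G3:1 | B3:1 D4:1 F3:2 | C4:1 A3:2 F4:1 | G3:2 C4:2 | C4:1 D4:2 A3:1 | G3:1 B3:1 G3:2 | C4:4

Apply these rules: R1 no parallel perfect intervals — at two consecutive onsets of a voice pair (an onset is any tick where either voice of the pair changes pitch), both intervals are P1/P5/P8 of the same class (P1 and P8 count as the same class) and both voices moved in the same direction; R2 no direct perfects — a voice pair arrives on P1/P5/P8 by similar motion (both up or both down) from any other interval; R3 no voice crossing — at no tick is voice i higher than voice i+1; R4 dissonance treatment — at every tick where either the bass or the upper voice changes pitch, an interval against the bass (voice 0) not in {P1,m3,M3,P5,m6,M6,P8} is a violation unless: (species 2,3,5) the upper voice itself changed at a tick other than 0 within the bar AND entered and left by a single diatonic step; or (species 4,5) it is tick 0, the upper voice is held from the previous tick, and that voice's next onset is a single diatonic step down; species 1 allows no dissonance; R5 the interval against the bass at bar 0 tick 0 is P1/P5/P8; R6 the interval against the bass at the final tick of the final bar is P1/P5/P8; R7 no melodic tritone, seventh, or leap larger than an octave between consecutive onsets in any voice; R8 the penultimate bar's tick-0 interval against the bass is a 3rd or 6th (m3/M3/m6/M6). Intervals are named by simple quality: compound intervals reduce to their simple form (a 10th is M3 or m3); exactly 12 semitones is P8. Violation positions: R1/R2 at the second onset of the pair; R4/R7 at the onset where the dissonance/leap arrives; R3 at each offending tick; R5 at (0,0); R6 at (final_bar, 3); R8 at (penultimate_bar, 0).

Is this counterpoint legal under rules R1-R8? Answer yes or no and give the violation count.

No (5 violations)

bar 0: v0=C3 v1=C4 (P8)
bar 1: v0=D3 v1=F3 (m3)
bar 2: v0=C3 v1=C4 (P8)
bar 3: v0=D3 v1=B3 (M6)
bar 4: v0=F3 v1=C4 (P5)
bar 5: v0=E3 v1=G3 (m3)
bar 6: v0=F3 v1=C4 (P5)
bar 7: v0=B2 v1=G3 (m6)
bar 8: v0=C3 v1=C4 (P8)
  R7 @ bar1.3: B3->F3 leap 6st
  R2 @ bar4.0: D3/F3 m3 -> F3/C4 P5 similar
  R7 @ bar5.0: F4->G3 leap 10st
  R7 @ bar7.0: F3->B2 leap 6st
  R2 @ bar8.0: B2/G3 m6 -> C3/C4 P8 similar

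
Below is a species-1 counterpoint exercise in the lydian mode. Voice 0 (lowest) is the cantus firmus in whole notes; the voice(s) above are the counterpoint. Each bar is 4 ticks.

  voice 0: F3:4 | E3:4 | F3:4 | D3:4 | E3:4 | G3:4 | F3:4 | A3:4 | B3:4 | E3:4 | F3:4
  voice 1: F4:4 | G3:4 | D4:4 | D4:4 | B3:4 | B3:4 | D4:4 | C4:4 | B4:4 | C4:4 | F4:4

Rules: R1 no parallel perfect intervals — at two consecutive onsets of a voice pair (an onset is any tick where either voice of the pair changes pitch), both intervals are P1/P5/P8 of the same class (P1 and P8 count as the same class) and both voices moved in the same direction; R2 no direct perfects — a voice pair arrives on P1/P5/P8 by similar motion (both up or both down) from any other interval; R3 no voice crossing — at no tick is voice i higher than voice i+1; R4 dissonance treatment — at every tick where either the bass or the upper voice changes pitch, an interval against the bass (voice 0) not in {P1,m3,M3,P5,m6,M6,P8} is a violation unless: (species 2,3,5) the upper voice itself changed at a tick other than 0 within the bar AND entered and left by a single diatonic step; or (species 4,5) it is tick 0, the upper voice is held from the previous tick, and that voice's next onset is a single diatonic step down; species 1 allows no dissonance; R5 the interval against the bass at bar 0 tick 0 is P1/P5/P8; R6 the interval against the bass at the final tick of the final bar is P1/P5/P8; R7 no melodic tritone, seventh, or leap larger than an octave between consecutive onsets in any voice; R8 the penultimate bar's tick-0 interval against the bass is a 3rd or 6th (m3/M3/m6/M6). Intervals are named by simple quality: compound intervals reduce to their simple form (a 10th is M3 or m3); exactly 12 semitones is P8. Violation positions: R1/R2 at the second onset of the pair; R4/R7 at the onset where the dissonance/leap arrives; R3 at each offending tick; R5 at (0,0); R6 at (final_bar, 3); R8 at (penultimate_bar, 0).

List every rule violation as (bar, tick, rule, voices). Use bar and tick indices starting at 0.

bar 0: v0=F3 v1=F4 downbeat P8
bar 1: v0=E3 v1=G3 downbeat m3
bar 2: v0=F3 v1=D4 downbeat M6
bar 3: v0=D3 v1=D4 downbeat P8
bar 4: v0=E3 v1=B3 downbeat P5
bar 5: v0=G3 v1=B3 downbeat M3
bar 6: v0=F3 v1=D4 downbeat M6
bar 7: v0=A3 v1=C4 downbeat m3
bar 8: v0=B3 v1=B4 downbeat P8
bar 9: v0=E3 v1=C4 downbeat m6
bar 10: v0=F3 v1=F4 downbeat P8
  -> R7 @ bar 1 tick 0 v(1,): F4->G3 leap 10st
  -> R2 @ bar 8 tick 0 v(0, 1): A3/C4 m3 -> B3/B4 P8 similar
  -> R7 @ bar 8 tick 0 v(1,): C4->B4 leap 11st
  -> R7 @ bar 9 tick 0 v(1,): B4->C4 leap 11st
  -> R2 @ bar 10 tick 0 v(0, 1): E3/C4 m6 -> F3/F4 P8 similar

(1, 0, R7, (1,))
(8, 0, R2, (0, 1))
(8, 0, R7, (1,))
(9, 0, R7, (1,))
(10, 0, R2, (0, 1))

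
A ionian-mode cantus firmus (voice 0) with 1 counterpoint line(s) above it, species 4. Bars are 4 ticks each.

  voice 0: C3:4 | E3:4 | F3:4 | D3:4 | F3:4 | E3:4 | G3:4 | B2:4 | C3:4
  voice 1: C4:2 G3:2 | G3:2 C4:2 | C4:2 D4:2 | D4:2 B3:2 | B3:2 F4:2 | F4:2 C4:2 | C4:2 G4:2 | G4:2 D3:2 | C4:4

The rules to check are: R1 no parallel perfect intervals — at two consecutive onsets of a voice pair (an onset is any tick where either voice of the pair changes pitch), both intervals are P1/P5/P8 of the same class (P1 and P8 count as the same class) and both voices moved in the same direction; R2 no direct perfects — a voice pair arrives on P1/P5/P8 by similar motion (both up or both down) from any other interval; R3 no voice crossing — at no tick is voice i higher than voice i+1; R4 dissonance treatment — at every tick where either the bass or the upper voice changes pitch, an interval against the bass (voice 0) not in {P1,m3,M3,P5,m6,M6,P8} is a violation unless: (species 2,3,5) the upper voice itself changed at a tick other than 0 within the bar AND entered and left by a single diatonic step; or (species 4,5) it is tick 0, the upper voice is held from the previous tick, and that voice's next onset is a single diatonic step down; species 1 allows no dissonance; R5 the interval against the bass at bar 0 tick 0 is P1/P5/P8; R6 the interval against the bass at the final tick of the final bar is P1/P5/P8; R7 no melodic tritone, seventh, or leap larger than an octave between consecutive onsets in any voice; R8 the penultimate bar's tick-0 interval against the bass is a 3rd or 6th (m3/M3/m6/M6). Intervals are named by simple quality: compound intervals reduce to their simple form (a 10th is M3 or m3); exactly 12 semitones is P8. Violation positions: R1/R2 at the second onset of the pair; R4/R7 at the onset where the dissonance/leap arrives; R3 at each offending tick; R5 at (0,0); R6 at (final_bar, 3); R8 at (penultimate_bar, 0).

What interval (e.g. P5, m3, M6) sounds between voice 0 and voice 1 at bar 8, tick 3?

P8

voice 0=C3 voice 1=C4 -> P8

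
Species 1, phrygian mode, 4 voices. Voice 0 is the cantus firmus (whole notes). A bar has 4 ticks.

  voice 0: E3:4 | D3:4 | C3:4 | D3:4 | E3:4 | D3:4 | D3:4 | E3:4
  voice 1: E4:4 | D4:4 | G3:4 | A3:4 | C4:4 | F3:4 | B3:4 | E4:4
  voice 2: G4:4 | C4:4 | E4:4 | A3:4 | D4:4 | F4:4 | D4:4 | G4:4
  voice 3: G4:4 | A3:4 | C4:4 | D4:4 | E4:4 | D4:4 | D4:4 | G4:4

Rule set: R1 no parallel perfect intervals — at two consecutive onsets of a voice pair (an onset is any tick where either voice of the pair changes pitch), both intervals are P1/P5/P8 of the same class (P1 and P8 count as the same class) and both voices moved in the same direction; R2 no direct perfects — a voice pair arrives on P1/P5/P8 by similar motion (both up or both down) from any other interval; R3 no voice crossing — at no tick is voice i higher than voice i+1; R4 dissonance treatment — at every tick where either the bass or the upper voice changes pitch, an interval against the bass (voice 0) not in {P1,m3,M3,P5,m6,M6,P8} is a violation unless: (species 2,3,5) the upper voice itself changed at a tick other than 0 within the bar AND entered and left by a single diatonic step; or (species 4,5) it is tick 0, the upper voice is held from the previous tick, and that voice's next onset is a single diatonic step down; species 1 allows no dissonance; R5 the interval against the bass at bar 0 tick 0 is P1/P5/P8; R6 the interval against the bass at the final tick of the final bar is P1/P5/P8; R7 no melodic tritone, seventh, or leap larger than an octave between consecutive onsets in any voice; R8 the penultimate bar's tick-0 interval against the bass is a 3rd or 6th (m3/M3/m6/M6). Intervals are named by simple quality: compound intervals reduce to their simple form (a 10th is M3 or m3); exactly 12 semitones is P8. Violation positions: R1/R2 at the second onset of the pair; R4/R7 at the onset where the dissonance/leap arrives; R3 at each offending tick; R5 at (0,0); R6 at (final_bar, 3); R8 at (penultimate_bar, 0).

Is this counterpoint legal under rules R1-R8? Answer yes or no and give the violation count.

bar 0: v0=E3 v1=E4 v2=G4 v3=G4 (m3)
bar 1: v0=D3 v1=D4 v2=C4 v3=A3 (P5)
bar 2: v0=C3 v1=G3 v2=E4 v3=C4 (P8)
bar 3: v0=D3 v1=A3 v2=A3 v3=D4 (P8)
bar 4: v0=E3 v1=C4 v2=D4 v3=E4 (P8)
bar 5: v0=D3 v1=F3 v2=F4 v3=D4 (P8)
bar 6: v0=D3 v1=B3 v2=D4 v3=D4 (P8)
bar 7: v0=E3 v1=E4 v2=G4 v3=G4 (m3)
  R5 @ bar0.0: opens on m3
  R5 @ bar0.0: opens on m3
  R1 @ bar1.0: E3/E4 P8 -> D3/D4 P8 similar
  R2 @ bar1.0: E3/G4 m3 -> D3/A3 P5 similar
  R3 @ bar1.0: D4 above C4
  R3 @ bar1.0: C4 above A3
  R4 @ bar1.0: D3/C4 m7 untreated
  R7 @ bar1.0: G4->A3 leap 10st
  R3 @ bar1.1: D4 above C4
  R3 @ bar1.1: C4 above A3
  R3 @ bar1.2: D4 above C4
  R3 @ bar1.2: C4 above A3
  R3 @ bar1.3: D4 above C4
  R3 @ bar1.3: C4 above A3
  R2 @ bar2.0: D3/D4 P8 -> C3/G3 P5 similar
  R3 @ bar2.0: E4 above C4
  R3 @ bar2.1: E4 above C4
  R3 @ bar2.2: E4 above C4
  R3 @ bar2.3: E4 above C4
  R1 @ bar3.0: C3/G3 P5 -> D3/A3 P5 similar
  R1 @ bar3.0: C3/C4 P8 -> D3/D4 P8 similar
  R1 @ bar4.0: D3/D4 P8 -> E3/E4 P8 similar
  R4 @ bar4.0: E3/D4 m7 untreated
  R1 @ bar5.0: E3/E4 P8 -> D3/D4 P8 similar
  R3 @ bar5.0: F4 above D4
  R3 @ bar5.1: F4 above D4
  R3 @ bar5.2: F4 above D4
  R3 @ bar5.3: F4 above D4
  R7 @ bar6.0: F3->B3 leap 6st
  R8 @ bar6.0: penult P8 not 3rd/6th
  R8 @ bar6.0: penult P8 not 3rd/6th
  R1 @ bar7.0: D4/D4 P1 -> G4/G4 P1 similar
  R2 @ bar7.0: D3/B3 M6 -> E3/E4 P8 similar
  R6 @ bar7.3: closes on m3
  R6 @ bar7.3: closes on m3

No (35 violations)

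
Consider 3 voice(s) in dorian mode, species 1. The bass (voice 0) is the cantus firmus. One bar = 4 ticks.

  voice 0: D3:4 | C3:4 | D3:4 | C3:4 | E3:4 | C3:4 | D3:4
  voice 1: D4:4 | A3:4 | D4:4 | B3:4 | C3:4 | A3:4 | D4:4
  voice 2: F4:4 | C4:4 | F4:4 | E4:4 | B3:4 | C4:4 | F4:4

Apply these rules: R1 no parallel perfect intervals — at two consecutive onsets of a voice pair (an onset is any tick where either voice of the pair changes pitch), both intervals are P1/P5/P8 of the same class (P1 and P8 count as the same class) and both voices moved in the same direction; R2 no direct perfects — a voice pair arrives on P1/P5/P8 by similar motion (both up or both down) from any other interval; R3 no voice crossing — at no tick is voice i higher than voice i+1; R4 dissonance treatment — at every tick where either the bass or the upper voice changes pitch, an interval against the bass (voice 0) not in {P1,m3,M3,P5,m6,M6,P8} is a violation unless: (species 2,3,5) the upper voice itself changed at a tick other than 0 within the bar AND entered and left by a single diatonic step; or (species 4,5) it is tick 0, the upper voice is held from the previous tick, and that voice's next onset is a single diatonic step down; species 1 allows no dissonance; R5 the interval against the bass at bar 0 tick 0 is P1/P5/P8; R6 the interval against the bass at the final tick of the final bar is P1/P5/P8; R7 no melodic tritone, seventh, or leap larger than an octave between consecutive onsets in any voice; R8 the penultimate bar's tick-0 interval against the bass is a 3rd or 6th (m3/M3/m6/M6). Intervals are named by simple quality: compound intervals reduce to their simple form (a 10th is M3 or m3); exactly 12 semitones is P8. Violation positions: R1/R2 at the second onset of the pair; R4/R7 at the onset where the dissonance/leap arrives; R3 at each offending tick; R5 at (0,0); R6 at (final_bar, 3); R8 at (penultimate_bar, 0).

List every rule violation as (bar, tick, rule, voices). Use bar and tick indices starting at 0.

bar 0: v0=D3 v1=D4 v2=F4 downbeat m3
bar 1: v0=C3 v1=A3 v2=C4 downbeat P8
bar 2: v0=D3 v1=D4 v2=F4 downbeat m3
bar 3: v0=C3 v1=B3 v2=E4 downbeat M3
bar 4: v0=E3 v1=C3 v2=B3 downbeat P5
bar 5: v0=C3 v1=A3 v2=C4 downbeat P8
bar 6: v0=D3 v1=D4 v2=F4 downbeat m3
  -> R5 @ bar 0 tick 0 v(0, 2): opens on m3
  -> R2 @ bar 1 tick 0 v(0, 2): D3/F4 m3 -> C3/C4 P8 similar
  -> R2 @ bar 2 tick 0 v(0, 1): C3/A3 M6 -> D3/D4 P8 similar
  -> R4 @ bar 3 tick 0 v(0, 1): C3/B3 M7 untreated
  -> R3 @ bar 4 tick 0 v(0, 1): E3 above C3
  -> R7 @ bar 4 tick 0 v(1,): B3->C3 leap 11st
  -> R3 @ bar 4 tick 1 v(0, 1): E3 above C3
  -> R3 @ bar 4 tick 2 v(0, 1): E3 above C3
  -> R3 @ bar 4 tick 3 v(0, 1): E3 above C3
  -> R8 @ bar 5 tick 0 v(0, 2): penult P8 not 3rd/6th
  -> R2 @ bar 6 tick 0 v(0, 1): C3/A3 M6 -> D3/D4 P8 similar
  -> R6 @ bar 6 tick 3 v(0, 2): closes on m3

(0, 0, R5, (0, 2))
(1, 0, R2, (0, 2))
(2, 0, R2, (0, 1))
(3, 0, R4, (0, 1))
(4, 0, R3, (0, 1))
(4, 0, R7, (1,))
(4, 1, R3, (0, 1))
(4, 2, R3, (0, 1))
(4, 3, R3, (0, 1))
(5, 0, R8, (0, 2))
(6, 0, R2, (0, 1))
(6, 3, R6, (0, 2))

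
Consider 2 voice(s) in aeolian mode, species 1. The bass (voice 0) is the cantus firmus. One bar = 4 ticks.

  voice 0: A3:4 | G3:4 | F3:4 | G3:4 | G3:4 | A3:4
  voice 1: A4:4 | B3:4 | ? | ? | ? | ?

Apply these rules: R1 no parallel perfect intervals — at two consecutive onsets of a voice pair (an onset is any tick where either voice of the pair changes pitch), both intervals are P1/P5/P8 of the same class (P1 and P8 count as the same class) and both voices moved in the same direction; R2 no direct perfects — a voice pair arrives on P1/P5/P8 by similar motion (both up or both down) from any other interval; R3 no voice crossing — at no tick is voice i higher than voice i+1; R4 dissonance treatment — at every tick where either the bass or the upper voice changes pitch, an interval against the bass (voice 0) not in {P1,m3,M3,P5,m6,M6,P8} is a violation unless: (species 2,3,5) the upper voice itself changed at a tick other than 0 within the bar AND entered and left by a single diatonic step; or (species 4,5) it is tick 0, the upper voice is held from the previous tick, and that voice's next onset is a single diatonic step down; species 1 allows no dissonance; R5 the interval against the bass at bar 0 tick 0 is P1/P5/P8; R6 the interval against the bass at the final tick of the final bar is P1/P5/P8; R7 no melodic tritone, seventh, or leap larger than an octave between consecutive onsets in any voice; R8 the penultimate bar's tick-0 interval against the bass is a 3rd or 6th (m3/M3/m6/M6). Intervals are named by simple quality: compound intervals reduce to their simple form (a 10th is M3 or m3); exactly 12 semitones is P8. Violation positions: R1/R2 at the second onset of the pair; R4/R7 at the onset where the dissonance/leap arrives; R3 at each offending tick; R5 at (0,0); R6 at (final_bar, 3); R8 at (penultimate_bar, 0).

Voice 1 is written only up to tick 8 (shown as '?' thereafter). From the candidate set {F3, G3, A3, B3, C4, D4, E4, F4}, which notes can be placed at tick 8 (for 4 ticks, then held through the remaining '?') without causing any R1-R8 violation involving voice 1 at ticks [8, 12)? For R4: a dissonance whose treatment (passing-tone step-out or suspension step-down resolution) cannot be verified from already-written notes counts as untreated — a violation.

{A3, C4, D4}

F3: violates R2,R7
G3: violates R4
A3: legal
B3: violates R4
C4: legal
D4: legal
E4: violates R4
F4: violates R7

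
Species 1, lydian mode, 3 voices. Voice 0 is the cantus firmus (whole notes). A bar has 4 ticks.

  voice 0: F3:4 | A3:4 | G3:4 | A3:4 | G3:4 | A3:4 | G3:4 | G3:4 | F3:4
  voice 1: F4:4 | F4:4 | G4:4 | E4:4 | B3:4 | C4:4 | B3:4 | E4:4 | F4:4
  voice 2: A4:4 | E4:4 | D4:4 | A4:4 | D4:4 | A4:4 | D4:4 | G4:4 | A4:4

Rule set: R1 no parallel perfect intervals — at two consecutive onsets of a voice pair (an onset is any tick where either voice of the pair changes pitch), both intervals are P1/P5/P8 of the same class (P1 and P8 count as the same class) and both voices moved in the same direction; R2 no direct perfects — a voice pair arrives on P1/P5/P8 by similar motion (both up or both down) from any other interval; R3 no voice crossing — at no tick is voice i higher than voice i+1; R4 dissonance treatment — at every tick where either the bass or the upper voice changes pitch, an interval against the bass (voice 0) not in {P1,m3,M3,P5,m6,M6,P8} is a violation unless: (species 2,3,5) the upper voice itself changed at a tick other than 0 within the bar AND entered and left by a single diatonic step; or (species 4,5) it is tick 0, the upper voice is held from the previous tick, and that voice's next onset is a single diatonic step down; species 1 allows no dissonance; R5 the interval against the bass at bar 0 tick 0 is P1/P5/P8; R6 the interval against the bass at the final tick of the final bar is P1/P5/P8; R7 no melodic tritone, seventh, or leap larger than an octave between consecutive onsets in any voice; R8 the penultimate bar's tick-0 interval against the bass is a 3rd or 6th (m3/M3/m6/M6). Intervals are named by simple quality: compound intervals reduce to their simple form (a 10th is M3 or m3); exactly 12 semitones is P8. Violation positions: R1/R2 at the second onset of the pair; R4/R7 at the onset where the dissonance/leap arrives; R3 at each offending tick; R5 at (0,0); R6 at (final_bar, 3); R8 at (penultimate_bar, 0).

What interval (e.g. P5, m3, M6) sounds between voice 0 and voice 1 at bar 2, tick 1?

P8

voice 0=G3 voice 1=G4 -> P8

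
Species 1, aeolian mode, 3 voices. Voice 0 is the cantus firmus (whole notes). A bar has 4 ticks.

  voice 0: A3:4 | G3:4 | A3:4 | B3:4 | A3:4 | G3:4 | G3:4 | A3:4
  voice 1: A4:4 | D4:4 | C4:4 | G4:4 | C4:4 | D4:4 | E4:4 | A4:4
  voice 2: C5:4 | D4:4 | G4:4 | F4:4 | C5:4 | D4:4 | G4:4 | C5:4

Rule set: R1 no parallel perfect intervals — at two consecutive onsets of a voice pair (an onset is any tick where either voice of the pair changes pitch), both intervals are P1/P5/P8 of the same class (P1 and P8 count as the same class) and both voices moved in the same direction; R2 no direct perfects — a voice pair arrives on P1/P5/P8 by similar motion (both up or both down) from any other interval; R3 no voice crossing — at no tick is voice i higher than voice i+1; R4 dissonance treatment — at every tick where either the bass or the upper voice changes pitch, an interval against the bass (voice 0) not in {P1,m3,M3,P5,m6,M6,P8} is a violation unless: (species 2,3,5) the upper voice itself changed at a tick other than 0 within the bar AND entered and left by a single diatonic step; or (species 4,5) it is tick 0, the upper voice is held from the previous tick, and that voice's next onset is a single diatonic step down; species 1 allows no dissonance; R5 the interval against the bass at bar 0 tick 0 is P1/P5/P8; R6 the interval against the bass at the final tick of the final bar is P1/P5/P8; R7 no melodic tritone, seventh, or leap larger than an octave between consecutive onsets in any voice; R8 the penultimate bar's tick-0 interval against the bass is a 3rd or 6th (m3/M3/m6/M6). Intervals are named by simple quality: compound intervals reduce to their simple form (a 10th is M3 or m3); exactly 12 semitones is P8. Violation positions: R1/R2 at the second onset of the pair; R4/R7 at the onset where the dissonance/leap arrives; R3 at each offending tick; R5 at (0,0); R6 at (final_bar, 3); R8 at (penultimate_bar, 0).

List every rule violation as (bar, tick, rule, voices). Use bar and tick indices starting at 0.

(0, 0, R5, (0, 2))
(1, 0, R2, (0, 1))
(1, 0, R2, (0, 2))
(1, 0, R2, (1, 2))
(1, 0, R7, (2,))
(2, 0, R4, (0, 2))
(3, 0, R3, (1, 2))
(3, 0, R4, (0, 2))
(3, 1, R3, (1, 2))
(3, 2, R3, (1, 2))
(3, 3, R3, (1, 2))
(5, 0, R2, (0, 2))
(5, 0, R7, (2,))
(6, 0, R8, (0, 2))
(7, 0, R2, (0, 1))
(7, 3, R6, (0, 2))

bar 0: v0=A3 v1=A4 v2=C5 downbeat m3
bar 1: v0=G3 v1=D4 v2=D4 downbeat P5
bar 2: v0=A3 v1=C4 v2=G4 downbeat m7
bar 3: v0=B3 v1=G4 v2=F4 downbeat TT
bar 4: v0=A3 v1=C4 v2=C5 downbeat m3
bar 5: v0=G3 v1=D4 v2=D4 downbeat P5
bar 6: v0=G3 v1=E4 v2=G4 downbeat P8
bar 7: v0=A3 v1=A4 v2=C5 downbeat m3
  -> R5 @ bar 0 tick 0 v(0, 2): opens on m3
  -> R2 @ bar 1 tick 0 v(0, 1): A3/A4 P8 -> G3/D4 P5 similar
  -> R2 @ bar 1 tick 0 v(0, 2): A3/C5 m3 -> G3/D4 P5 similar
  -> R2 @ bar 1 tick 0 v(1, 2): A4/C5 m3 -> D4/D4 P1 similar
  -> R7 @ bar 1 tick 0 v(2,): C5->D4 leap 10st
  -> R4 @ bar 2 tick 0 v(0, 2): A3/G4 m7 untreated
  -> R3 @ bar 3 tick 0 v(1, 2): G4 above F4
  -> R4 @ bar 3 tick 0 v(0, 2): B3/F4 TT untreated
  -> R3 @ bar 3 tick 1 v(1, 2): G4 above F4
  -> R3 @ bar 3 tick 2 v(1, 2): G4 above F4
  -> R3 @ bar 3 tick 3 v(1, 2): G4 above F4
  -> R2 @ bar 5 tick 0 v(0, 2): A3/C5 m3 -> G3/D4 P5 similar
  -> R7 @ bar 5 tick 0 v(2,): C5->D4 leap 10st
  -> R8 @ bar 6 tick 0 v(0, 2): penult P8 not 3rd/6th
  -> R2 @ bar 7 tick 0 v(0, 1): G3/E4 M6 -> A3/A4 P8 similar
  -> R6 @ bar 7 tick 3 v(0, 2): closes on m3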